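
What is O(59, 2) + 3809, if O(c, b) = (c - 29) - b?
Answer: 3837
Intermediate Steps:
O(c, b) = -29 + c - b (O(c, b) = (-29 + c) - b = -29 + c - b)
O(59, 2) + 3809 = (-29 + 59 - 1*2) + 3809 = (-29 + 59 - 2) + 3809 = 28 + 3809 = 3837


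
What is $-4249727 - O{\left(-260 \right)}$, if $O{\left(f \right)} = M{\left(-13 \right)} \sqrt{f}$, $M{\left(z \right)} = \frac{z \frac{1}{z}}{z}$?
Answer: $-4249727 + \frac{2 i \sqrt{65}}{13} \approx -4.2497 \cdot 10^{6} + 1.2403 i$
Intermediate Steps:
$M{\left(z \right)} = \frac{1}{z}$ ($M{\left(z \right)} = 1 \frac{1}{z} = \frac{1}{z}$)
$O{\left(f \right)} = - \frac{\sqrt{f}}{13}$ ($O{\left(f \right)} = \frac{\sqrt{f}}{-13} = - \frac{\sqrt{f}}{13}$)
$-4249727 - O{\left(-260 \right)} = -4249727 - - \frac{\sqrt{-260}}{13} = -4249727 - - \frac{2 i \sqrt{65}}{13} = -4249727 + \frac{2 i \sqrt{65}}{13}$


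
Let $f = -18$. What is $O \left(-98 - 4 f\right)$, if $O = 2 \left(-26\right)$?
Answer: $1352$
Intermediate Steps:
$O = -52$
$O \left(-98 - 4 f\right) = - 52 \left(-98 - -72\right) = - 52 \left(-98 + 72\right) = \left(-52\right) \left(-26\right) = 1352$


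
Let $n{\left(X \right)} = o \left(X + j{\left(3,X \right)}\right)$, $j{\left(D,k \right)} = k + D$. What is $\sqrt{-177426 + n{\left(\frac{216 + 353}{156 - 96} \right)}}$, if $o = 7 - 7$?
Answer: $3 i \sqrt{19714} \approx 421.22 i$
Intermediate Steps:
$o = 0$ ($o = 7 - 7 = 0$)
$j{\left(D,k \right)} = D + k$
$n{\left(X \right)} = 0$ ($n{\left(X \right)} = 0 \left(X + \left(3 + X\right)\right) = 0 \left(3 + 2 X\right) = 0$)
$\sqrt{-177426 + n{\left(\frac{216 + 353}{156 - 96} \right)}} = \sqrt{-177426 + 0} = \sqrt{-177426} = 3 i \sqrt{19714}$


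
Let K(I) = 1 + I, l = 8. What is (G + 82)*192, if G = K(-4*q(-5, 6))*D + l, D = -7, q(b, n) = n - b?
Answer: 75072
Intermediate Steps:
G = 309 (G = (1 - 4*(6 - 1*(-5)))*(-7) + 8 = (1 - 4*(6 + 5))*(-7) + 8 = (1 - 4*11)*(-7) + 8 = (1 - 44)*(-7) + 8 = -43*(-7) + 8 = 301 + 8 = 309)
(G + 82)*192 = (309 + 82)*192 = 391*192 = 75072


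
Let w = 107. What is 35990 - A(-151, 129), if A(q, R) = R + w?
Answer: 35754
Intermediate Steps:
A(q, R) = 107 + R (A(q, R) = R + 107 = 107 + R)
35990 - A(-151, 129) = 35990 - (107 + 129) = 35990 - 1*236 = 35990 - 236 = 35754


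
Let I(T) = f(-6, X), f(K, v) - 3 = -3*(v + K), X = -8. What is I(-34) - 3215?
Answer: -3170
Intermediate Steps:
f(K, v) = 3 - 3*K - 3*v (f(K, v) = 3 - 3*(v + K) = 3 - 3*(K + v) = 3 + (-3*K - 3*v) = 3 - 3*K - 3*v)
I(T) = 45 (I(T) = 3 - 3*(-6) - 3*(-8) = 3 + 18 + 24 = 45)
I(-34) - 3215 = 45 - 3215 = -3170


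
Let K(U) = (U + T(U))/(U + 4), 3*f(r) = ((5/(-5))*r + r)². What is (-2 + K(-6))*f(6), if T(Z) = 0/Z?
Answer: 0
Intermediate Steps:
T(Z) = 0
f(r) = 0 (f(r) = ((5/(-5))*r + r)²/3 = ((-⅕*5)*r + r)²/3 = (-r + r)²/3 = (⅓)*0² = (⅓)*0 = 0)
K(U) = U/(4 + U) (K(U) = (U + 0)/(U + 4) = U/(4 + U))
(-2 + K(-6))*f(6) = (-2 - 6/(4 - 6))*0 = (-2 - 6/(-2))*0 = (-2 - 6*(-½))*0 = (-2 + 3)*0 = 1*0 = 0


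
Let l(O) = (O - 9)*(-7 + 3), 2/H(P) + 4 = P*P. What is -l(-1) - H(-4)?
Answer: -241/6 ≈ -40.167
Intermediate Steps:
H(P) = 2/(-4 + P²) (H(P) = 2/(-4 + P*P) = 2/(-4 + P²))
l(O) = 36 - 4*O (l(O) = (-9 + O)*(-4) = 36 - 4*O)
-l(-1) - H(-4) = -(36 - 4*(-1)) - 2/(-4 + (-4)²) = -(36 + 4) - 2/(-4 + 16) = -1*40 - 2/12 = -40 - 2/12 = -40 - 1*⅙ = -40 - ⅙ = -241/6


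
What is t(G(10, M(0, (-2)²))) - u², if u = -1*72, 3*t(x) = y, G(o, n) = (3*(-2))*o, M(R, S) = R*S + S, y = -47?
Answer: -15599/3 ≈ -5199.7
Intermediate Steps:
M(R, S) = S + R*S
G(o, n) = -6*o
t(x) = -47/3 (t(x) = (⅓)*(-47) = -47/3)
u = -72
t(G(10, M(0, (-2)²))) - u² = -47/3 - 1*(-72)² = -47/3 - 1*5184 = -47/3 - 5184 = -15599/3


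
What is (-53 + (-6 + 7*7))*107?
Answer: -1070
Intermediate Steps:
(-53 + (-6 + 7*7))*107 = (-53 + (-6 + 49))*107 = (-53 + 43)*107 = -10*107 = -1070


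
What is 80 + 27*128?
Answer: 3536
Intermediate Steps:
80 + 27*128 = 80 + 3456 = 3536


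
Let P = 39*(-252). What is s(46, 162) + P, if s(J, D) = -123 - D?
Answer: -10113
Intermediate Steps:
P = -9828
s(46, 162) + P = (-123 - 1*162) - 9828 = (-123 - 162) - 9828 = -285 - 9828 = -10113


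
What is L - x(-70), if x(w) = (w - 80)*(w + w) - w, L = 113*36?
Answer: -17002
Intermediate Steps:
L = 4068
x(w) = -w + 2*w*(-80 + w) (x(w) = (-80 + w)*(2*w) - w = 2*w*(-80 + w) - w = -w + 2*w*(-80 + w))
L - x(-70) = 4068 - (-70)*(-161 + 2*(-70)) = 4068 - (-70)*(-161 - 140) = 4068 - (-70)*(-301) = 4068 - 1*21070 = 4068 - 21070 = -17002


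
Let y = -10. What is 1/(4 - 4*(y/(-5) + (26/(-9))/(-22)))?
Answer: -99/448 ≈ -0.22098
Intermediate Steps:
1/(4 - 4*(y/(-5) + (26/(-9))/(-22))) = 1/(4 - 4*(-10/(-5) + (26/(-9))/(-22))) = 1/(4 - 4*(-10*(-⅕) + (26*(-⅑))*(-1/22))) = 1/(4 - 4*(2 - 26/9*(-1/22))) = 1/(4 - 4*(2 + 13/99)) = 1/(4 - 4*211/99) = 1/(4 - 844/99) = 1/(-448/99) = -99/448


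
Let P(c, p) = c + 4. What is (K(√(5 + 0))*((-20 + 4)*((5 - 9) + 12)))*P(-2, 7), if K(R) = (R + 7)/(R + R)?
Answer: -128 - 896*√5/5 ≈ -528.70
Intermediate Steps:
P(c, p) = 4 + c
K(R) = (7 + R)/(2*R) (K(R) = (7 + R)/((2*R)) = (7 + R)*(1/(2*R)) = (7 + R)/(2*R))
(K(√(5 + 0))*((-20 + 4)*((5 - 9) + 12)))*P(-2, 7) = (((7 + √(5 + 0))/(2*(√(5 + 0))))*((-20 + 4)*((5 - 9) + 12)))*(4 - 2) = (((7 + √5)/(2*(√5)))*(-16*(-4 + 12)))*2 = (((√5/5)*(7 + √5)/2)*(-16*8))*2 = ((√5*(7 + √5)/10)*(-128))*2 = -64*√5*(7 + √5)/5*2 = -128*√5*(7 + √5)/5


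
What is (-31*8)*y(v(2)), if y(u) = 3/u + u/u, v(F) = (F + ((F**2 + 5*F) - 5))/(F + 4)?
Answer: -7192/11 ≈ -653.82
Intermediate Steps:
v(F) = (-5 + F**2 + 6*F)/(4 + F) (v(F) = (F + (-5 + F**2 + 5*F))/(4 + F) = (-5 + F**2 + 6*F)/(4 + F))
y(u) = 1 + 3/u (y(u) = 3/u + 1 = 1 + 3/u)
(-31*8)*y(v(2)) = (-31*8)*((3 + (-5 + 2**2 + 6*2)/(4 + 2))/(((-5 + 2**2 + 6*2)/(4 + 2)))) = -248*(3 + (-5 + 4 + 12)/6)/((-5 + 4 + 12)/6) = -248*(3 + (1/6)*11)/((1/6)*11) = -248*(3 + 11/6)/11/6 = -1488*29/(11*6) = -248*29/11 = -7192/11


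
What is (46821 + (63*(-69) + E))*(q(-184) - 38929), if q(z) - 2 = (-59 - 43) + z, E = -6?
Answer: -1665297684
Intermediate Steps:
q(z) = -100 + z (q(z) = 2 + ((-59 - 43) + z) = 2 + (-102 + z) = -100 + z)
(46821 + (63*(-69) + E))*(q(-184) - 38929) = (46821 + (63*(-69) - 6))*((-100 - 184) - 38929) = (46821 + (-4347 - 6))*(-284 - 38929) = (46821 - 4353)*(-39213) = 42468*(-39213) = -1665297684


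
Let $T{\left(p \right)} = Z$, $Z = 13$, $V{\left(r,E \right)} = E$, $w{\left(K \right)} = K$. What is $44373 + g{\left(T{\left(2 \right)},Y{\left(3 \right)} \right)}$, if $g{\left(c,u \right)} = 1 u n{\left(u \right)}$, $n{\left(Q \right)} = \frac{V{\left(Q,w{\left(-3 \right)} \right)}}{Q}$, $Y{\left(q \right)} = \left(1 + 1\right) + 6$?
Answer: $44370$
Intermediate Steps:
$Y{\left(q \right)} = 8$ ($Y{\left(q \right)} = 2 + 6 = 8$)
$T{\left(p \right)} = 13$
$n{\left(Q \right)} = - \frac{3}{Q}$
$g{\left(c,u \right)} = -3$ ($g{\left(c,u \right)} = 1 u \left(- \frac{3}{u}\right) = u \left(- \frac{3}{u}\right) = -3$)
$44373 + g{\left(T{\left(2 \right)},Y{\left(3 \right)} \right)} = 44373 - 3 = 44370$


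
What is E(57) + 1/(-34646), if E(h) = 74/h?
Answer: 2563747/1974822 ≈ 1.2982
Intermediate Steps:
E(57) + 1/(-34646) = 74/57 + 1/(-34646) = 74*(1/57) - 1/34646 = 74/57 - 1/34646 = 2563747/1974822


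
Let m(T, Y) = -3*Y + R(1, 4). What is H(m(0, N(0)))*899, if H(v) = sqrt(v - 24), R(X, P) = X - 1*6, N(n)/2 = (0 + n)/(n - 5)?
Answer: 899*I*sqrt(29) ≈ 4841.3*I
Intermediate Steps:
N(n) = 2*n/(-5 + n) (N(n) = 2*((0 + n)/(n - 5)) = 2*(n/(-5 + n)) = 2*n/(-5 + n))
R(X, P) = -6 + X (R(X, P) = X - 6 = -6 + X)
m(T, Y) = -5 - 3*Y (m(T, Y) = -3*Y + (-6 + 1) = -3*Y - 5 = -5 - 3*Y)
H(v) = sqrt(-24 + v)
H(m(0, N(0)))*899 = sqrt(-24 + (-5 - 6*0/(-5 + 0)))*899 = sqrt(-24 + (-5 - 6*0/(-5)))*899 = sqrt(-24 + (-5 - 6*0*(-1)/5))*899 = sqrt(-24 + (-5 - 3*0))*899 = sqrt(-24 + (-5 + 0))*899 = sqrt(-24 - 5)*899 = sqrt(-29)*899 = (I*sqrt(29))*899 = 899*I*sqrt(29)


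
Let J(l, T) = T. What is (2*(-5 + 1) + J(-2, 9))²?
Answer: 1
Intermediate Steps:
(2*(-5 + 1) + J(-2, 9))² = (2*(-5 + 1) + 9)² = (2*(-4) + 9)² = (-8 + 9)² = 1² = 1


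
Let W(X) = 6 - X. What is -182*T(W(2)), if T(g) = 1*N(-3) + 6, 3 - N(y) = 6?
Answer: -546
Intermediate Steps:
N(y) = -3 (N(y) = 3 - 1*6 = 3 - 6 = -3)
T(g) = 3 (T(g) = 1*(-3) + 6 = -3 + 6 = 3)
-182*T(W(2)) = -182*3 = -546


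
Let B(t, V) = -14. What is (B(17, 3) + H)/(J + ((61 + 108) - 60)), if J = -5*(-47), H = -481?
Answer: -495/344 ≈ -1.4390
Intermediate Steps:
J = 235
(B(17, 3) + H)/(J + ((61 + 108) - 60)) = (-14 - 481)/(235 + ((61 + 108) - 60)) = -495/(235 + (169 - 60)) = -495/(235 + 109) = -495/344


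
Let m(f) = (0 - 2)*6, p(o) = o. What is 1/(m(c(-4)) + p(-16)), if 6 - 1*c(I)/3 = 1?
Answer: -1/28 ≈ -0.035714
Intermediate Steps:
c(I) = 15 (c(I) = 18 - 3*1 = 18 - 3 = 15)
m(f) = -12 (m(f) = -2*6 = -12)
1/(m(c(-4)) + p(-16)) = 1/(-12 - 16) = 1/(-28) = -1/28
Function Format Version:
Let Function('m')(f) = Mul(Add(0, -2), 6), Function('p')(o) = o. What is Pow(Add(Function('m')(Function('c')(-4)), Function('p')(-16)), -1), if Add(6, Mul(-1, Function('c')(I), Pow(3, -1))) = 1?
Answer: Rational(-1, 28) ≈ -0.035714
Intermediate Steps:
Function('c')(I) = 15 (Function('c')(I) = Add(18, Mul(-3, 1)) = Add(18, -3) = 15)
Function('m')(f) = -12 (Function('m')(f) = Mul(-2, 6) = -12)
Pow(Add(Function('m')(Function('c')(-4)), Function('p')(-16)), -1) = Pow(Add(-12, -16), -1) = Pow(-28, -1) = Rational(-1, 28)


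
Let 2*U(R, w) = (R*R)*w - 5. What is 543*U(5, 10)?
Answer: 133035/2 ≈ 66518.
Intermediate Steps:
U(R, w) = -5/2 + w*R**2/2 (U(R, w) = ((R*R)*w - 5)/2 = (R**2*w - 5)/2 = (w*R**2 - 5)/2 = (-5 + w*R**2)/2 = -5/2 + w*R**2/2)
543*U(5, 10) = 543*(-5/2 + (1/2)*10*5**2) = 543*(-5/2 + (1/2)*10*25) = 543*(-5/2 + 125) = 543*(245/2) = 133035/2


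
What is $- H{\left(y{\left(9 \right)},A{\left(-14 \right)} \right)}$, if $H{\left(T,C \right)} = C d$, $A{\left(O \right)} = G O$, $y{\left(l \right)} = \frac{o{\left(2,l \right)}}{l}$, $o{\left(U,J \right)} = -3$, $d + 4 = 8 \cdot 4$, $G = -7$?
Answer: $-2744$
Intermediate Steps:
$d = 28$ ($d = -4 + 8 \cdot 4 = -4 + 32 = 28$)
$y{\left(l \right)} = - \frac{3}{l}$
$A{\left(O \right)} = - 7 O$
$H{\left(T,C \right)} = 28 C$ ($H{\left(T,C \right)} = C 28 = 28 C$)
$- H{\left(y{\left(9 \right)},A{\left(-14 \right)} \right)} = - 28 \left(\left(-7\right) \left(-14\right)\right) = - 28 \cdot 98 = \left(-1\right) 2744 = -2744$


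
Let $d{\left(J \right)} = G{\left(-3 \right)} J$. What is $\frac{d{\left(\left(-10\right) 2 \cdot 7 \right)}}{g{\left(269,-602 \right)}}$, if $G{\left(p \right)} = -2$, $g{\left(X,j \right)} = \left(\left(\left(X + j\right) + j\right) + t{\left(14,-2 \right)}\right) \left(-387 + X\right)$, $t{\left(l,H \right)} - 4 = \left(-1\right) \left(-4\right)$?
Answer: $\frac{140}{54693} \approx 0.0025597$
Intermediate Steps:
$t{\left(l,H \right)} = 8$ ($t{\left(l,H \right)} = 4 - -4 = 4 + 4 = 8$)
$g{\left(X,j \right)} = \left(-387 + X\right) \left(8 + X + 2 j\right)$ ($g{\left(X,j \right)} = \left(\left(\left(X + j\right) + j\right) + 8\right) \left(-387 + X\right) = \left(\left(X + 2 j\right) + 8\right) \left(-387 + X\right) = \left(8 + X + 2 j\right) \left(-387 + X\right) = \left(-387 + X\right) \left(8 + X + 2 j\right)$)
$d{\left(J \right)} = - 2 J$
$\frac{d{\left(\left(-10\right) 2 \cdot 7 \right)}}{g{\left(269,-602 \right)}} = \frac{\left(-2\right) \left(-10\right) 2 \cdot 7}{-3096 + 269^{2} - -465948 - 101951 + 2 \cdot 269 \left(-602\right)} = \frac{\left(-2\right) \left(\left(-20\right) 7\right)}{-3096 + 72361 + 465948 - 101951 - 323876} = \frac{\left(-2\right) \left(-140\right)}{109386} = 280 \cdot \frac{1}{109386} = \frac{140}{54693}$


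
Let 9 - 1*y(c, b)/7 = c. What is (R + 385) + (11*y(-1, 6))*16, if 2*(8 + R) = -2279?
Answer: 23115/2 ≈ 11558.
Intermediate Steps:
R = -2295/2 (R = -8 + (½)*(-2279) = -8 - 2279/2 = -2295/2 ≈ -1147.5)
y(c, b) = 63 - 7*c
(R + 385) + (11*y(-1, 6))*16 = (-2295/2 + 385) + (11*(63 - 7*(-1)))*16 = -1525/2 + (11*(63 + 7))*16 = -1525/2 + (11*70)*16 = -1525/2 + 770*16 = -1525/2 + 12320 = 23115/2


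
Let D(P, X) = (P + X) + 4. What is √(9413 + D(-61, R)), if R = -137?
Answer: √9219 ≈ 96.016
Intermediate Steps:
D(P, X) = 4 + P + X
√(9413 + D(-61, R)) = √(9413 + (4 - 61 - 137)) = √(9413 - 194) = √9219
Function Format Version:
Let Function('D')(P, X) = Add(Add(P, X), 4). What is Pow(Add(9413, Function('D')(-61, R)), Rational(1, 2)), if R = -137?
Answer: Pow(9219, Rational(1, 2)) ≈ 96.016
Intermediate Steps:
Function('D')(P, X) = Add(4, P, X)
Pow(Add(9413, Function('D')(-61, R)), Rational(1, 2)) = Pow(Add(9413, Add(4, -61, -137)), Rational(1, 2)) = Pow(Add(9413, -194), Rational(1, 2)) = Pow(9219, Rational(1, 2))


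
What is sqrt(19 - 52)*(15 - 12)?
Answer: 3*I*sqrt(33) ≈ 17.234*I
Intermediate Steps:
sqrt(19 - 52)*(15 - 12) = sqrt(-33)*3 = (I*sqrt(33))*3 = 3*I*sqrt(33)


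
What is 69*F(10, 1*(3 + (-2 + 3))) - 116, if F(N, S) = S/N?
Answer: -442/5 ≈ -88.400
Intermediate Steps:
69*F(10, 1*(3 + (-2 + 3))) - 116 = 69*((1*(3 + (-2 + 3)))/10) - 116 = 69*((1*(3 + 1))*(⅒)) - 116 = 69*((1*4)*(⅒)) - 116 = 69*(4*(⅒)) - 116 = 69*(⅖) - 116 = 138/5 - 116 = -442/5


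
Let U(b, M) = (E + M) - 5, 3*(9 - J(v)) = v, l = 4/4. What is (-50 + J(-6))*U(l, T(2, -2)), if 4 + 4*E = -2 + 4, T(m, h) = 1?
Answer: 351/2 ≈ 175.50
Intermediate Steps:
E = -1/2 (E = -1 + (-2 + 4)/4 = -1 + (1/4)*2 = -1 + 1/2 = -1/2 ≈ -0.50000)
l = 1 (l = 4*(1/4) = 1)
J(v) = 9 - v/3
U(b, M) = -11/2 + M (U(b, M) = (-1/2 + M) - 5 = -11/2 + M)
(-50 + J(-6))*U(l, T(2, -2)) = (-50 + (9 - 1/3*(-6)))*(-11/2 + 1) = (-50 + (9 + 2))*(-9/2) = (-50 + 11)*(-9/2) = -39*(-9/2) = 351/2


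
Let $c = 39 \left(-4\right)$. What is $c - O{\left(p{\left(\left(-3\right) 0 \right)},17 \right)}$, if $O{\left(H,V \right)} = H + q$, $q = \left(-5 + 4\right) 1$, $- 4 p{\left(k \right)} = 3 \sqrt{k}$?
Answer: $-155$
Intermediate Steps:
$p{\left(k \right)} = - \frac{3 \sqrt{k}}{4}$
$q = -1$ ($q = \left(-1\right) 1 = -1$)
$c = -156$
$O{\left(H,V \right)} = -1 + H$ ($O{\left(H,V \right)} = H - 1 = -1 + H$)
$c - O{\left(p{\left(\left(-3\right) 0 \right)},17 \right)} = -156 - \left(-1 - \frac{3 \sqrt{\left(-3\right) 0}}{4}\right) = -156 - \left(-1 - \frac{3 \sqrt{0}}{4}\right) = -156 - \left(-1 - 0\right) = -156 - \left(-1 + 0\right) = -156 - -1 = -156 + 1 = -155$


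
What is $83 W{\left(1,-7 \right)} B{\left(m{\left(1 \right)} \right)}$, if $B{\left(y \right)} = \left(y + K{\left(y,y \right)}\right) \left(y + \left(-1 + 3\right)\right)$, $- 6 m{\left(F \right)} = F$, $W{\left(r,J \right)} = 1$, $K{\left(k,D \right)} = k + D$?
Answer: $- \frac{913}{12} \approx -76.083$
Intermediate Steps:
$K{\left(k,D \right)} = D + k$
$m{\left(F \right)} = - \frac{F}{6}$
$B{\left(y \right)} = 3 y \left(2 + y\right)$ ($B{\left(y \right)} = \left(y + \left(y + y\right)\right) \left(y + \left(-1 + 3\right)\right) = \left(y + 2 y\right) \left(y + 2\right) = 3 y \left(2 + y\right)$)
$83 W{\left(1,-7 \right)} B{\left(m{\left(1 \right)} \right)} = 83 \cdot 1 \cdot 3 \left(\left(- \frac{1}{6}\right) 1\right) \left(2 - \frac{1}{6}\right) = 83 \cdot 3 \left(- \frac{1}{6}\right) \left(2 - \frac{1}{6}\right) = 83 \cdot 3 \left(- \frac{1}{6}\right) \frac{11}{6} = 83 \left(- \frac{11}{12}\right) = - \frac{913}{12}$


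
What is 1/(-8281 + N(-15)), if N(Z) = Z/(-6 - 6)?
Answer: -4/33119 ≈ -0.00012078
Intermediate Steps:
N(Z) = -Z/12 (N(Z) = Z/(-12) = -Z/12)
1/(-8281 + N(-15)) = 1/(-8281 - 1/12*(-15)) = 1/(-8281 + 5/4) = 1/(-33119/4) = -4/33119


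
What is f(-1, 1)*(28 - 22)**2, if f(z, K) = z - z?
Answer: 0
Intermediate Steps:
f(z, K) = 0
f(-1, 1)*(28 - 22)**2 = 0*(28 - 22)**2 = 0*6**2 = 0*36 = 0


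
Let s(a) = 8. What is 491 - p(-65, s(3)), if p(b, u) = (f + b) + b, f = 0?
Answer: 621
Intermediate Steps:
p(b, u) = 2*b (p(b, u) = (0 + b) + b = b + b = 2*b)
491 - p(-65, s(3)) = 491 - 2*(-65) = 491 - 1*(-130) = 491 + 130 = 621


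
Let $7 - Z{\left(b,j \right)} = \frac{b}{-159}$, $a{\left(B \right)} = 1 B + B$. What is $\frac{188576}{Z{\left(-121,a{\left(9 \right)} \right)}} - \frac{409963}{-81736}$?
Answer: $\frac{76598278285}{2533816} \approx 30230.0$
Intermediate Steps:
$a{\left(B \right)} = 2 B$ ($a{\left(B \right)} = B + B = 2 B$)
$Z{\left(b,j \right)} = 7 + \frac{b}{159}$ ($Z{\left(b,j \right)} = 7 - \frac{b}{-159} = 7 - b \left(- \frac{1}{159}\right) = 7 - - \frac{b}{159} = 7 + \frac{b}{159}$)
$\frac{188576}{Z{\left(-121,a{\left(9 \right)} \right)}} - \frac{409963}{-81736} = \frac{188576}{7 + \frac{1}{159} \left(-121\right)} - \frac{409963}{-81736} = \frac{188576}{7 - \frac{121}{159}} - - \frac{409963}{81736} = \frac{188576}{\frac{992}{159}} + \frac{409963}{81736} = 188576 \cdot \frac{159}{992} + \frac{409963}{81736} = \frac{936987}{31} + \frac{409963}{81736} = \frac{76598278285}{2533816}$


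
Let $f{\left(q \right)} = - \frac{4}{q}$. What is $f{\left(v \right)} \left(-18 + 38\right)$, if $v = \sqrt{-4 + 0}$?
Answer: $40 i \approx 40.0 i$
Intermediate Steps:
$v = 2 i$ ($v = \sqrt{-4} = 2 i \approx 2.0 i$)
$f{\left(v \right)} \left(-18 + 38\right) = - \frac{4}{2 i} \left(-18 + 38\right) = - 4 \left(- \frac{i}{2}\right) 20 = 2 i 20 = 40 i$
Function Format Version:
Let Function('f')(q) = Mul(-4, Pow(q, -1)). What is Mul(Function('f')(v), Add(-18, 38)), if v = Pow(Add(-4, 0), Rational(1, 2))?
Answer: Mul(40, I) ≈ Mul(40.000, I)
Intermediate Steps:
v = Mul(2, I) (v = Pow(-4, Rational(1, 2)) = Mul(2, I) ≈ Mul(2.0000, I))
Mul(Function('f')(v), Add(-18, 38)) = Mul(Mul(-4, Pow(Mul(2, I), -1)), Add(-18, 38)) = Mul(Mul(-4, Mul(Rational(-1, 2), I)), 20) = Mul(Mul(2, I), 20) = Mul(40, I)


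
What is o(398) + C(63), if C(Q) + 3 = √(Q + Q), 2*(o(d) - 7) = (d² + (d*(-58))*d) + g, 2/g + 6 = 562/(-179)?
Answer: -7385738539/1636 + 3*√14 ≈ -4.5145e+6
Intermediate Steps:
g = -179/818 (g = 2/(-6 + 562/(-179)) = 2/(-6 + 562*(-1/179)) = 2/(-6 - 562/179) = 2/(-1636/179) = 2*(-179/1636) = -179/818 ≈ -0.21883)
o(d) = 11273/1636 - 57*d²/2 (o(d) = 7 + ((d² + (d*(-58))*d) - 179/818)/2 = 7 + ((d² + (-58*d)*d) - 179/818)/2 = 7 + ((d² - 58*d²) - 179/818)/2 = 7 + (-57*d² - 179/818)/2 = 7 + (-179/818 - 57*d²)/2 = 7 + (-179/1636 - 57*d²/2) = 11273/1636 - 57*d²/2)
C(Q) = -3 + √2*√Q (C(Q) = -3 + √(Q + Q) = -3 + √(2*Q) = -3 + √2*√Q)
o(398) + C(63) = (11273/1636 - 57/2*398²) + (-3 + √2*√63) = (11273/1636 - 57/2*158404) + (-3 + √2*(3*√7)) = (11273/1636 - 4514514) + (-3 + 3*√14) = -7385733631/1636 + (-3 + 3*√14) = -7385738539/1636 + 3*√14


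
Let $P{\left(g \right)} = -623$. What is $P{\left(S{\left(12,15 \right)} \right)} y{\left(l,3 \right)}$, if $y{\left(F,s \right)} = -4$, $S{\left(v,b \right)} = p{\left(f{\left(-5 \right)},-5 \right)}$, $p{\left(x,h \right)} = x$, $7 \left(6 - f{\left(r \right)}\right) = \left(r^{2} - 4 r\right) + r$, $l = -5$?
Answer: $2492$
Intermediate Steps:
$f{\left(r \right)} = 6 - \frac{r^{2}}{7} + \frac{3 r}{7}$ ($f{\left(r \right)} = 6 - \frac{\left(r^{2} - 4 r\right) + r}{7} = 6 - \frac{r^{2} - 3 r}{7} = 6 - \left(- \frac{3 r}{7} + \frac{r^{2}}{7}\right) = 6 - \frac{r^{2}}{7} + \frac{3 r}{7}$)
$S{\left(v,b \right)} = \frac{2}{7}$ ($S{\left(v,b \right)} = 6 - \frac{\left(-5\right)^{2}}{7} + \frac{3}{7} \left(-5\right) = 6 - \frac{25}{7} - \frac{15}{7} = \frac{2}{7}$)
$P{\left(S{\left(12,15 \right)} \right)} y{\left(l,3 \right)} = \left(-623\right) \left(-4\right) = 2492$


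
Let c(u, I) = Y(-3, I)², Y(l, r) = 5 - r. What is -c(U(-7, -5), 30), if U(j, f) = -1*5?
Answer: -625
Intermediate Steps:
U(j, f) = -5
c(u, I) = (5 - I)²
-c(U(-7, -5), 30) = -(-5 + 30)² = -1*25² = -1*625 = -625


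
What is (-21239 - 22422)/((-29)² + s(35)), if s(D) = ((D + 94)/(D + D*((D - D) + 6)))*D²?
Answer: -43661/1486 ≈ -29.382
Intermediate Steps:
s(D) = D*(94 + D)/7 (s(D) = ((94 + D)/(D + D*(0 + 6)))*D² = ((94 + D)/(D + D*6))*D² = ((94 + D)/(D + 6*D))*D² = ((94 + D)/((7*D)))*D² = ((94 + D)*(1/(7*D)))*D² = ((94 + D)/(7*D))*D² = D*(94 + D)/7)
(-21239 - 22422)/((-29)² + s(35)) = (-21239 - 22422)/((-29)² + (⅐)*35*(94 + 35)) = -43661/(841 + (⅐)*35*129) = -43661/(841 + 645) = -43661/1486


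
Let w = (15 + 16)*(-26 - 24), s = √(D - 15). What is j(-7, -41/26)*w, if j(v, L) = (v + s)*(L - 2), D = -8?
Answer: -504525/13 + 72075*I*√23/13 ≈ -38810.0 + 26589.0*I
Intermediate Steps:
s = I*√23 (s = √(-8 - 15) = √(-23) = I*√23 ≈ 4.7958*I)
j(v, L) = (-2 + L)*(v + I*√23) (j(v, L) = (v + I*√23)*(L - 2) = (v + I*√23)*(-2 + L) = (-2 + L)*(v + I*√23))
w = -1550 (w = 31*(-50) = -1550)
j(-7, -41/26)*w = (-2*(-7) - 41/26*(-7) - 2*I*√23 + I*(-41/26)*√23)*(-1550) = (14 - 41*1/26*(-7) - 2*I*√23 + I*(-41*1/26)*√23)*(-1550) = (14 - 41/26*(-7) - 2*I*√23 + I*(-41/26)*√23)*(-1550) = (14 + 287/26 - 2*I*√23 - 41*I*√23/26)*(-1550) = (651/26 - 93*I*√23/26)*(-1550) = -504525/13 + 72075*I*√23/13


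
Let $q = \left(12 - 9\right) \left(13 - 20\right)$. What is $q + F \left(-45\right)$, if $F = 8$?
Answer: $-381$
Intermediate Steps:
$q = -21$ ($q = 3 \left(-7\right) = -21$)
$q + F \left(-45\right) = -21 + 8 \left(-45\right) = -21 - 360 = -381$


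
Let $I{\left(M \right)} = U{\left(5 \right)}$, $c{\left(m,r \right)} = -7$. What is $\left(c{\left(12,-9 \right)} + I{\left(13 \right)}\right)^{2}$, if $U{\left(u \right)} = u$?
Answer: $4$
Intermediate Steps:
$I{\left(M \right)} = 5$
$\left(c{\left(12,-9 \right)} + I{\left(13 \right)}\right)^{2} = \left(-7 + 5\right)^{2} = \left(-2\right)^{2} = 4$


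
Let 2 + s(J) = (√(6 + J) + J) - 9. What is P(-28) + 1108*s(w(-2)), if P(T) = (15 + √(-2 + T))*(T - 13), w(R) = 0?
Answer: -12803 + 1108*√6 - 41*I*√30 ≈ -10089.0 - 224.57*I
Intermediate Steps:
P(T) = (-13 + T)*(15 + √(-2 + T)) (P(T) = (15 + √(-2 + T))*(-13 + T) = (-13 + T)*(15 + √(-2 + T)))
s(J) = -11 + J + √(6 + J) (s(J) = -2 + ((√(6 + J) + J) - 9) = -2 + ((J + √(6 + J)) - 9) = -2 + (-9 + J + √(6 + J)) = -11 + J + √(6 + J))
P(-28) + 1108*s(w(-2)) = (-195 - 13*√(-2 - 28) + 15*(-28) - 28*√(-2 - 28)) + 1108*(-11 + 0 + √(6 + 0)) = (-195 - 13*I*√30 - 420 - 28*I*√30) + 1108*(-11 + 0 + √6) = (-195 - 13*I*√30 - 420 - 28*I*√30) + 1108*(-11 + √6) = (-195 - 13*I*√30 - 420 - 28*I*√30) + (-12188 + 1108*√6) = (-615 - 41*I*√30) + (-12188 + 1108*√6) = -12803 + 1108*√6 - 41*I*√30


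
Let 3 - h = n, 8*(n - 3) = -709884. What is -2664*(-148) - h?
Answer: 611073/2 ≈ 3.0554e+5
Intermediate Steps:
n = -177465/2 (n = 3 + (1/8)*(-709884) = 3 - 177471/2 = -177465/2 ≈ -88733.)
h = 177471/2 (h = 3 - 1*(-177465/2) = 3 + 177465/2 = 177471/2 ≈ 88736.)
-2664*(-148) - h = -2664*(-148) - 1*177471/2 = 394272 - 177471/2 = 611073/2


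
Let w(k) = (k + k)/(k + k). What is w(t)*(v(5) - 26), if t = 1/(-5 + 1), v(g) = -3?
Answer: -29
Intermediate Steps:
t = -¼ (t = 1/(-4) = -¼ ≈ -0.25000)
w(k) = 1 (w(k) = (2*k)/((2*k)) = (2*k)*(1/(2*k)) = 1)
w(t)*(v(5) - 26) = 1*(-3 - 26) = 1*(-29) = -29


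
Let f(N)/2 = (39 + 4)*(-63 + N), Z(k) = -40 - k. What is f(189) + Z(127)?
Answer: 10669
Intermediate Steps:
f(N) = -5418 + 86*N (f(N) = 2*((39 + 4)*(-63 + N)) = 2*(43*(-63 + N)) = 2*(-2709 + 43*N) = -5418 + 86*N)
f(189) + Z(127) = (-5418 + 86*189) + (-40 - 1*127) = (-5418 + 16254) + (-40 - 127) = 10836 - 167 = 10669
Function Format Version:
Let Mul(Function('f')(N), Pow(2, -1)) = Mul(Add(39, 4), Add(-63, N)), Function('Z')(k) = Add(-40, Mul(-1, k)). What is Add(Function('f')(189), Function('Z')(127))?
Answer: 10669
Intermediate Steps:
Function('f')(N) = Add(-5418, Mul(86, N)) (Function('f')(N) = Mul(2, Mul(Add(39, 4), Add(-63, N))) = Mul(2, Mul(43, Add(-63, N))) = Mul(2, Add(-2709, Mul(43, N))) = Add(-5418, Mul(86, N)))
Add(Function('f')(189), Function('Z')(127)) = Add(Add(-5418, Mul(86, 189)), Add(-40, Mul(-1, 127))) = Add(Add(-5418, 16254), Add(-40, -127)) = Add(10836, -167) = 10669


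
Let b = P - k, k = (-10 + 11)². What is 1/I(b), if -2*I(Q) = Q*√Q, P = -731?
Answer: -I*√183/133956 ≈ -0.00010099*I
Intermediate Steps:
k = 1 (k = 1² = 1)
b = -732 (b = -731 - 1*1 = -731 - 1 = -732)
I(Q) = -Q^(3/2)/2 (I(Q) = -Q*√Q/2 = -Q^(3/2)/2)
1/I(b) = 1/(-(-732)*I*√183) = 1/(732*I*√183) = -I*√183/133956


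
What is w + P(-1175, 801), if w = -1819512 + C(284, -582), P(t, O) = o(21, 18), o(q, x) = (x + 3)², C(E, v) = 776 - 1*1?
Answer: -1818296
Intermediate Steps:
C(E, v) = 775 (C(E, v) = 776 - 1 = 775)
o(q, x) = (3 + x)²
P(t, O) = 441 (P(t, O) = (3 + 18)² = 21² = 441)
w = -1818737 (w = -1819512 + 775 = -1818737)
w + P(-1175, 801) = -1818737 + 441 = -1818296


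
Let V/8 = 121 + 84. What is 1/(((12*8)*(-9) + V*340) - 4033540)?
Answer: -1/3476804 ≈ -2.8762e-7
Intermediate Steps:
V = 1640 (V = 8*(121 + 84) = 8*205 = 1640)
1/(((12*8)*(-9) + V*340) - 4033540) = 1/(((12*8)*(-9) + 1640*340) - 4033540) = 1/((96*(-9) + 557600) - 4033540) = 1/((-864 + 557600) - 4033540) = 1/(556736 - 4033540) = 1/(-3476804) = -1/3476804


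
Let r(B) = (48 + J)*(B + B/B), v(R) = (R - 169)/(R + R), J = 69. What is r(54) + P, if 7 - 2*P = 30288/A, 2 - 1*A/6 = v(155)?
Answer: 3299569/634 ≈ 5204.4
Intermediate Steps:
v(R) = (-169 + R)/(2*R) (v(R) = (-169 + R)/((2*R)) = (-169 + R)*(1/(2*R)) = (-169 + R)/(2*R))
r(B) = 117 + 117*B (r(B) = (48 + 69)*(B + B/B) = 117*(B + 1) = 117*(1 + B) = 117 + 117*B)
A = 1902/155 (A = 12 - 3*(-169 + 155)/155 = 12 - 3*(-14)/155 = 12 - 6*(-7/155) = 12 + 42/155 = 1902/155 ≈ 12.271)
P = -780221/634 (P = 7/2 - 15144/1902/155 = 7/2 - 15144*155/1902 = 7/2 - ½*782440/317 = 7/2 - 391220/317 = -780221/634 ≈ -1230.6)
r(54) + P = (117 + 117*54) - 780221/634 = (117 + 6318) - 780221/634 = 6435 - 780221/634 = 3299569/634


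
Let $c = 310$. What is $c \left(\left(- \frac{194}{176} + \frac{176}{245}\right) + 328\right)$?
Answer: $\frac{218965493}{2156} \approx 1.0156 \cdot 10^{5}$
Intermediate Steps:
$c \left(\left(- \frac{194}{176} + \frac{176}{245}\right) + 328\right) = 310 \left(\left(- \frac{194}{176} + \frac{176}{245}\right) + 328\right) = 310 \left(\left(\left(-194\right) \frac{1}{176} + 176 \cdot \frac{1}{245}\right) + 328\right) = 310 \left(\left(- \frac{97}{88} + \frac{176}{245}\right) + 328\right) = 310 \left(- \frac{8277}{21560} + 328\right) = 310 \cdot \frac{7063403}{21560} = \frac{218965493}{2156}$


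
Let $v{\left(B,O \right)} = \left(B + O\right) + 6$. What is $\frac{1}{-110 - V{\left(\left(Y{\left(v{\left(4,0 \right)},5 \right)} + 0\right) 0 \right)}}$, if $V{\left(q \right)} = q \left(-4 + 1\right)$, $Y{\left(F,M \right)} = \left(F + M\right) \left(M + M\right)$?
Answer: $- \frac{1}{110} \approx -0.0090909$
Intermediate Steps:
$v{\left(B,O \right)} = 6 + B + O$
$Y{\left(F,M \right)} = 2 M \left(F + M\right)$ ($Y{\left(F,M \right)} = \left(F + M\right) 2 M = 2 M \left(F + M\right)$)
$V{\left(q \right)} = - 3 q$ ($V{\left(q \right)} = q \left(-3\right) = - 3 q$)
$\frac{1}{-110 - V{\left(\left(Y{\left(v{\left(4,0 \right)},5 \right)} + 0\right) 0 \right)}} = \frac{1}{-110 - - 3 \left(2 \cdot 5 \left(\left(6 + 4 + 0\right) + 5\right) + 0\right) 0} = \frac{1}{-110 - - 3 \left(2 \cdot 5 \left(10 + 5\right) + 0\right) 0} = \frac{1}{-110 - - 3 \left(2 \cdot 5 \cdot 15 + 0\right) 0} = \frac{1}{-110 - - 3 \left(150 + 0\right) 0} = \frac{1}{-110 - - 3 \cdot 150 \cdot 0} = \frac{1}{-110 - \left(-3\right) 0} = \frac{1}{-110 - 0} = \frac{1}{-110 + 0} = \frac{1}{-110} = - \frac{1}{110}$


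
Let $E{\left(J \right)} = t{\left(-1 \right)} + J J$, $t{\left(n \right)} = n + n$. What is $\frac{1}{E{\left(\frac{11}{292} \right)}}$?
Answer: $- \frac{85264}{170407} \approx -0.50035$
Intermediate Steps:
$t{\left(n \right)} = 2 n$
$E{\left(J \right)} = -2 + J^{2}$ ($E{\left(J \right)} = 2 \left(-1\right) + J J = -2 + J^{2}$)
$\frac{1}{E{\left(\frac{11}{292} \right)}} = \frac{1}{-2 + \left(\frac{11}{292}\right)^{2}} = \frac{1}{-2 + \frac{121}{85264}} = \frac{1}{- \frac{170407}{85264}} = - \frac{85264}{170407}$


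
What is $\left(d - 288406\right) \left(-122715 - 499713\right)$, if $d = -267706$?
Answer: $346139679936$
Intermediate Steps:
$\left(d - 288406\right) \left(-122715 - 499713\right) = \left(-267706 - 288406\right) \left(-122715 - 499713\right) = \left(-556112\right) \left(-622428\right) = 346139679936$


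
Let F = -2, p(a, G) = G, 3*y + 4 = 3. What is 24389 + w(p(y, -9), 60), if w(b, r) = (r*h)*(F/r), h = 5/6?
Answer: 73162/3 ≈ 24387.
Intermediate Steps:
y = -1/3 (y = -4/3 + (1/3)*3 = -4/3 + 1 = -1/3 ≈ -0.33333)
h = 5/6 (h = 5*(1/6) = 5/6 ≈ 0.83333)
w(b, r) = -5/3 (w(b, r) = (r*(5/6))*(-2/r) = (5*r/6)*(-2/r) = -5/3)
24389 + w(p(y, -9), 60) = 24389 - 5/3 = 73162/3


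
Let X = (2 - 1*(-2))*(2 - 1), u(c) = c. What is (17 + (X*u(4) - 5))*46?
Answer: 1288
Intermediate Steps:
X = 4 (X = (2 + 2)*1 = 4*1 = 4)
(17 + (X*u(4) - 5))*46 = (17 + (4*4 - 5))*46 = (17 + (16 - 5))*46 = (17 + 11)*46 = 28*46 = 1288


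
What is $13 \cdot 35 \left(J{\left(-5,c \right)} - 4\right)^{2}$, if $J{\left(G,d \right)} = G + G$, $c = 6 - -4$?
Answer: $89180$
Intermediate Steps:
$c = 10$ ($c = 6 + 4 = 10$)
$J{\left(G,d \right)} = 2 G$
$13 \cdot 35 \left(J{\left(-5,c \right)} - 4\right)^{2} = 13 \cdot 35 \left(2 \left(-5\right) - 4\right)^{2} = 455 \left(-10 - 4\right)^{2} = 455 \left(-14\right)^{2} = 455 \cdot 196 = 89180$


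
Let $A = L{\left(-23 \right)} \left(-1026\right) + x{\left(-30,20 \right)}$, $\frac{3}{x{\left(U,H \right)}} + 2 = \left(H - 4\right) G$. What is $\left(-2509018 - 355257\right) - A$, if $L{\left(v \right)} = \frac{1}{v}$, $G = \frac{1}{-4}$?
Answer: $- \frac{131758679}{46} \approx -2.8643 \cdot 10^{6}$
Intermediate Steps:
$G = - \frac{1}{4} \approx -0.25$
$x{\left(U,H \right)} = \frac{3}{-1 - \frac{H}{4}}$ ($x{\left(U,H \right)} = \frac{3}{-2 + \left(H - 4\right) \left(- \frac{1}{4}\right)} = \frac{3}{-2 + \left(-4 + H\right) \left(- \frac{1}{4}\right)} = \frac{3}{-2 - \left(-1 + \frac{H}{4}\right)} = \frac{3}{-1 - \frac{H}{4}}$)
$A = \frac{2029}{46}$ ($A = \frac{1}{-23} \left(-1026\right) - \frac{12}{4 + 20} = \left(- \frac{1}{23}\right) \left(-1026\right) - \frac{12}{24} = \frac{1026}{23} - \frac{1}{2} = \frac{2029}{46} \approx 44.109$)
$\left(-2509018 - 355257\right) - A = \left(-2509018 - 355257\right) - \frac{2029}{46} = -2864275 - \frac{2029}{46} = - \frac{131758679}{46}$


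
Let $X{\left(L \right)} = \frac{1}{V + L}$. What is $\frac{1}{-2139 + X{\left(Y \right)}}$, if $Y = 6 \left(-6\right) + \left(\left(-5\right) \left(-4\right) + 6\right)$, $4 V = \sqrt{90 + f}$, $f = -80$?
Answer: $- \frac{1700585}{3637722443} + \frac{2 \sqrt{10}}{3637722443} \approx -0.00046748$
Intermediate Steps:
$V = \frac{\sqrt{10}}{4}$ ($V = \frac{\sqrt{90 - 80}}{4} = \frac{\sqrt{10}}{4} \approx 0.79057$)
$Y = -10$ ($Y = -36 + \left(20 + 6\right) = -36 + 26 = -10$)
$X{\left(L \right)} = \frac{1}{L + \frac{\sqrt{10}}{4}}$ ($X{\left(L \right)} = \frac{1}{\frac{\sqrt{10}}{4} + L} = \frac{1}{L + \frac{\sqrt{10}}{4}}$)
$\frac{1}{-2139 + X{\left(Y \right)}} = \frac{1}{-2139 + \frac{4}{\sqrt{10} + 4 \left(-10\right)}} = \frac{1}{-2139 + \frac{4}{\sqrt{10} - 40}} = \frac{1}{-2139 + \frac{4}{-40 + \sqrt{10}}}$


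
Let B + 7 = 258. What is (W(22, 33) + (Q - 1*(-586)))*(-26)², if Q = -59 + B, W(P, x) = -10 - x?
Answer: 496860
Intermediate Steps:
B = 251 (B = -7 + 258 = 251)
Q = 192 (Q = -59 + 251 = 192)
(W(22, 33) + (Q - 1*(-586)))*(-26)² = ((-10 - 1*33) + (192 - 1*(-586)))*(-26)² = ((-10 - 33) + (192 + 586))*676 = (-43 + 778)*676 = 735*676 = 496860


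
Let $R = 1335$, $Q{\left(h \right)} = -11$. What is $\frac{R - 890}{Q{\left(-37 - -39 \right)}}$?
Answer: $- \frac{445}{11} \approx -40.455$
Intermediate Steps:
$\frac{R - 890}{Q{\left(-37 - -39 \right)}} = \frac{1335 - 890}{-11} = \left(1335 - 890\right) \left(- \frac{1}{11}\right) = 445 \left(- \frac{1}{11}\right) = - \frac{445}{11}$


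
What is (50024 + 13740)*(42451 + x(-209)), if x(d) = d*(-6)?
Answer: 2786805620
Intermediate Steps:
x(d) = -6*d
(50024 + 13740)*(42451 + x(-209)) = (50024 + 13740)*(42451 - 6*(-209)) = 63764*(42451 + 1254) = 63764*43705 = 2786805620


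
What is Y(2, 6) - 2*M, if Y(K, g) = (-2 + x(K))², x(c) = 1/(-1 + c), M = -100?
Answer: 201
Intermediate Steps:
Y(K, g) = (-2 + 1/(-1 + K))²
Y(2, 6) - 2*M = (-3 + 2*2)²/(-1 + 2)² - 2*(-100) = (-3 + 4)²/1² + 200 = 1*1² + 200 = 1*1 + 200 = 1 + 200 = 201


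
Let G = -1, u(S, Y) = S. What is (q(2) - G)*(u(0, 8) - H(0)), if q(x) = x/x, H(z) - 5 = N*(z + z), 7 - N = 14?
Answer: -10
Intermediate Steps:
N = -7 (N = 7 - 1*14 = 7 - 14 = -7)
H(z) = 5 - 14*z (H(z) = 5 - 7*(z + z) = 5 - 14*z)
q(x) = 1
(q(2) - G)*(u(0, 8) - H(0)) = (1 - 1*(-1))*(0 - (5 - 14*0)) = (1 + 1)*(0 - (5 + 0)) = 2*(0 - 1*5) = 2*(0 - 5) = 2*(-5) = -10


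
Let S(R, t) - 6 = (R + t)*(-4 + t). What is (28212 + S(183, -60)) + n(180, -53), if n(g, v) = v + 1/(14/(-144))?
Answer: 141979/7 ≈ 20283.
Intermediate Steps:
S(R, t) = 6 + (-4 + t)*(R + t) (S(R, t) = 6 + (R + t)*(-4 + t) = 6 + (-4 + t)*(R + t))
n(g, v) = -72/7 + v (n(g, v) = v + 1/(14*(-1/144)) = v + 1/(-7/72) = v - 72/7 = -72/7 + v)
(28212 + S(183, -60)) + n(180, -53) = (28212 + (6 + (-60)² - 4*183 - 4*(-60) + 183*(-60))) + (-72/7 - 53) = (28212 + (6 + 3600 - 732 + 240 - 10980)) - 443/7 = (28212 - 7866) - 443/7 = 20346 - 443/7 = 141979/7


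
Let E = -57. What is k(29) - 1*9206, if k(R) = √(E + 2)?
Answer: -9206 + I*√55 ≈ -9206.0 + 7.4162*I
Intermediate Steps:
k(R) = I*√55 (k(R) = √(-57 + 2) = √(-55) = I*√55)
k(29) - 1*9206 = I*√55 - 1*9206 = I*√55 - 9206 = -9206 + I*√55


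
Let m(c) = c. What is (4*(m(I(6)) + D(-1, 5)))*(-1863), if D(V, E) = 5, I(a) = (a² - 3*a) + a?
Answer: -216108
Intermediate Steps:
I(a) = a² - 2*a
(4*(m(I(6)) + D(-1, 5)))*(-1863) = (4*(6*(-2 + 6) + 5))*(-1863) = (4*(6*4 + 5))*(-1863) = (4*(24 + 5))*(-1863) = (4*29)*(-1863) = 116*(-1863) = -216108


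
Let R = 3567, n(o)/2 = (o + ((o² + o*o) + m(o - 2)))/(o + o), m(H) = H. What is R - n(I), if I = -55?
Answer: 202123/55 ≈ 3675.0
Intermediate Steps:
n(o) = (-2 + 2*o + 2*o²)/o (n(o) = 2*((o + ((o² + o*o) + (o - 2)))/(o + o)) = 2*((o + ((o² + o²) + (-2 + o)))/((2*o))) = 2*((o + (2*o² + (-2 + o)))*(1/(2*o))) = 2*((o + (-2 + o + 2*o²))*(1/(2*o))) = 2*((-2 + 2*o + 2*o²)*(1/(2*o))) = 2*((-2 + 2*o + 2*o²)/(2*o)) = (-2 + 2*o + 2*o²)/o)
R - n(I) = 3567 - (2 - 2/(-55) + 2*(-55)) = 3567 - (2 - 2*(-1/55) - 110) = 3567 - (2 + 2/55 - 110) = 3567 - 1*(-5938/55) = 3567 + 5938/55 = 202123/55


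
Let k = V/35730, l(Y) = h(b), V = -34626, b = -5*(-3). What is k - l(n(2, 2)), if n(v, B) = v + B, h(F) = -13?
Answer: 71644/5955 ≈ 12.031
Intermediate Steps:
b = 15
n(v, B) = B + v
l(Y) = -13
k = -5771/5955 (k = -34626/35730 = -34626*1/35730 = -5771/5955 ≈ -0.96910)
k - l(n(2, 2)) = -5771/5955 - 1*(-13) = -5771/5955 + 13 = 71644/5955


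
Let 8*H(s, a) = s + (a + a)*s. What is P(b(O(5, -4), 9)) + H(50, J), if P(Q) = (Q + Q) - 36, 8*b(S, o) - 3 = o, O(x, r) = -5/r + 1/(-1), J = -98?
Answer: -5007/4 ≈ -1251.8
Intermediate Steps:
O(x, r) = -1 - 5/r (O(x, r) = -5/r + 1*(-1) = -5/r - 1 = -1 - 5/r)
H(s, a) = s/8 + a*s/4 (H(s, a) = (s + (a + a)*s)/8 = (s + (2*a)*s)/8 = (s + 2*a*s)/8 = s/8 + a*s/4)
b(S, o) = 3/8 + o/8
P(Q) = -36 + 2*Q (P(Q) = 2*Q - 36 = -36 + 2*Q)
P(b(O(5, -4), 9)) + H(50, J) = (-36 + 2*(3/8 + (⅛)*9)) + (⅛)*50*(1 + 2*(-98)) = (-36 + 2*(3/8 + 9/8)) + (⅛)*50*(1 - 196) = (-36 + 2*(3/2)) + (⅛)*50*(-195) = (-36 + 3) - 4875/4 = -33 - 4875/4 = -5007/4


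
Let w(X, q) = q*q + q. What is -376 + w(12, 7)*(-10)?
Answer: -936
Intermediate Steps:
w(X, q) = q + q**2 (w(X, q) = q**2 + q = q + q**2)
-376 + w(12, 7)*(-10) = -376 + (7*(1 + 7))*(-10) = -376 + (7*8)*(-10) = -376 + 56*(-10) = -376 - 560 = -936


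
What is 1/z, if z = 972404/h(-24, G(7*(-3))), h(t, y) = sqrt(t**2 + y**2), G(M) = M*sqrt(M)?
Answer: 3*I*sqrt(965)/972404 ≈ 9.5838e-5*I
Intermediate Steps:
G(M) = M**(3/2)
z = -972404*I*sqrt(965)/2895 (z = 972404/(sqrt((-24)**2 + ((7*(-3))**(3/2))**2)) = 972404/(sqrt(576 + ((-21)**(3/2))**2)) = 972404/(sqrt(576 + (-21*I*sqrt(21))**2)) = 972404/(sqrt(576 - 9261)) = 972404/(sqrt(-8685)) = 972404/((3*I*sqrt(965))) = 972404*(-I*sqrt(965)/2895) = -972404*I*sqrt(965)/2895 ≈ -10434.0*I)
1/z = 1/(-972404*I*sqrt(965)/2895) = 3*I*sqrt(965)/972404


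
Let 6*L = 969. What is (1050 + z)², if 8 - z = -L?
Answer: 5948721/4 ≈ 1.4872e+6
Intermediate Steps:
L = 323/2 (L = (⅙)*969 = 323/2 ≈ 161.50)
z = 339/2 (z = 8 - (-1)*323/2 = 8 - 1*(-323/2) = 8 + 323/2 = 339/2 ≈ 169.50)
(1050 + z)² = (1050 + 339/2)² = (2439/2)² = 5948721/4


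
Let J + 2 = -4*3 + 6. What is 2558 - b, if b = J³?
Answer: 3070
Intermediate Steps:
J = -8 (J = -2 + (-4*3 + 6) = -2 + (-12 + 6) = -2 - 6 = -8)
b = -512 (b = (-8)³ = -512)
2558 - b = 2558 - 1*(-512) = 2558 + 512 = 3070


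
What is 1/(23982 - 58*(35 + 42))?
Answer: 1/19516 ≈ 5.1240e-5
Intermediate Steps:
1/(23982 - 58*(35 + 42)) = 1/(23982 - 58*77) = 1/(23982 - 4466) = 1/19516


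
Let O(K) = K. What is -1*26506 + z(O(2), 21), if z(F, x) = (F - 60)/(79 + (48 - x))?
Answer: -1404847/53 ≈ -26507.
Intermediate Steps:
z(F, x) = (-60 + F)/(127 - x)
-1*26506 + z(O(2), 21) = -1*26506 + (60 - 1*2)/(-127 + 21) = -26506 + (60 - 2)/(-106) = -26506 - 1/106*58 = -26506 - 29/53 = -1404847/53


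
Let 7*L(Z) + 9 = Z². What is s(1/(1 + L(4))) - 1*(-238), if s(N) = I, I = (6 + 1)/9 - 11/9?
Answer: 2138/9 ≈ 237.56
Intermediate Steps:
L(Z) = -9/7 + Z²/7
I = -4/9 (I = 7*(⅑) - 11*⅑ = 7/9 - 11/9 = -4/9 ≈ -0.44444)
s(N) = -4/9
s(1/(1 + L(4))) - 1*(-238) = -4/9 - 1*(-238) = -4/9 + 238 = 2138/9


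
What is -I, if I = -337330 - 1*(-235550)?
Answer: 101780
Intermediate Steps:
I = -101780 (I = -337330 + 235550 = -101780)
-I = -1*(-101780) = 101780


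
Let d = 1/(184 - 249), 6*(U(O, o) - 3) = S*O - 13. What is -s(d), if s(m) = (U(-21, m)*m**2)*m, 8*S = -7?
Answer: 187/13182000 ≈ 1.4186e-5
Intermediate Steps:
S = -7/8 (S = (1/8)*(-7) = -7/8 ≈ -0.87500)
U(O, o) = 5/6 - 7*O/48 (U(O, o) = 3 + (-7*O/8 - 13)/6 = 3 + (-13 - 7*O/8)/6 = 3 + (-13/6 - 7*O/48) = 5/6 - 7*O/48)
d = -1/65 (d = 1/(-65) = -1/65 ≈ -0.015385)
s(m) = 187*m**3/48 (s(m) = ((5/6 - 7/48*(-21))*m**2)*m = ((5/6 + 49/16)*m**2)*m = (187*m**2/48)*m = 187*m**3/48)
-s(d) = -187*(-1/65)**3/48 = -187*(-1)/(48*274625) = -1*(-187/13182000) = 187/13182000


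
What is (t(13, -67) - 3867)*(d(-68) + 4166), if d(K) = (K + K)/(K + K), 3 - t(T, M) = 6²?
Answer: -16251300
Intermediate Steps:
t(T, M) = -33 (t(T, M) = 3 - 1*6² = 3 - 1*36 = 3 - 36 = -33)
d(K) = 1 (d(K) = (2*K)/((2*K)) = (2*K)*(1/(2*K)) = 1)
(t(13, -67) - 3867)*(d(-68) + 4166) = (-33 - 3867)*(1 + 4166) = -3900*4167 = -16251300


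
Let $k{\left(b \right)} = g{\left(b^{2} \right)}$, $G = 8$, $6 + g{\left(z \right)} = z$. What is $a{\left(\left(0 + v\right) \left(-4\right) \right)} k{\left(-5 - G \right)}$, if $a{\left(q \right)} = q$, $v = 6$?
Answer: $-3912$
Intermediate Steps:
$g{\left(z \right)} = -6 + z$
$k{\left(b \right)} = -6 + b^{2}$
$a{\left(\left(0 + v\right) \left(-4\right) \right)} k{\left(-5 - G \right)} = \left(0 + 6\right) \left(-4\right) \left(-6 + \left(-5 - 8\right)^{2}\right) = 6 \left(-4\right) \left(-6 + \left(-5 - 8\right)^{2}\right) = - 24 \left(-6 + \left(-13\right)^{2}\right) = - 24 \left(-6 + 169\right) = \left(-24\right) 163 = -3912$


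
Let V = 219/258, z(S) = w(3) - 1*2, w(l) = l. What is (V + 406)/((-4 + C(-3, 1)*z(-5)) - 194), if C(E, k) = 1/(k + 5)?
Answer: -104967/51041 ≈ -2.0565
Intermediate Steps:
z(S) = 1 (z(S) = 3 - 1*2 = 3 - 2 = 1)
C(E, k) = 1/(5 + k)
V = 73/86 (V = 219*(1/258) = 73/86 ≈ 0.84884)
(V + 406)/((-4 + C(-3, 1)*z(-5)) - 194) = (73/86 + 406)/((-4 + 1/(5 + 1)) - 194) = 34989/(86*((-4 + 1/6) - 194)) = 34989/(86*((-4 + (⅙)*1) - 194)) = 34989/(86*((-4 + ⅙) - 194)) = 34989/(86*(-23/6 - 194)) = 34989/(86*(-1187/6)) = (34989/86)*(-6/1187) = -104967/51041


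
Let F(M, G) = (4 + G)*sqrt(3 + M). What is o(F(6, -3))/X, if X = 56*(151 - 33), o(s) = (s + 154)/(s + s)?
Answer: 157/39648 ≈ 0.0039598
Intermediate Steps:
F(M, G) = sqrt(3 + M)*(4 + G)
o(s) = (154 + s)/(2*s) (o(s) = (154 + s)/((2*s)) = (154 + s)*(1/(2*s)) = (154 + s)/(2*s))
X = 6608 (X = 56*118 = 6608)
o(F(6, -3))/X = ((154 + sqrt(3 + 6)*(4 - 3))/(2*((sqrt(3 + 6)*(4 - 3)))))/6608 = ((154 + sqrt(9)*1)/(2*((sqrt(9)*1))))*(1/6608) = ((154 + 3*1)/(2*((3*1))))*(1/6608) = ((1/2)*(154 + 3)/3)*(1/6608) = ((1/2)*(1/3)*157)*(1/6608) = (157/6)*(1/6608) = 157/39648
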